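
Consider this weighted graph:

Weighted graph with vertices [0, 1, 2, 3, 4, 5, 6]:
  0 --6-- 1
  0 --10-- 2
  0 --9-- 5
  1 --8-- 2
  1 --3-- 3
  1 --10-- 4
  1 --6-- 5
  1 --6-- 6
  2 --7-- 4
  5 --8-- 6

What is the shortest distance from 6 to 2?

Using Dijkstra's algorithm from vertex 6:
Shortest path: 6 -> 1 -> 2
Total weight: 6 + 8 = 14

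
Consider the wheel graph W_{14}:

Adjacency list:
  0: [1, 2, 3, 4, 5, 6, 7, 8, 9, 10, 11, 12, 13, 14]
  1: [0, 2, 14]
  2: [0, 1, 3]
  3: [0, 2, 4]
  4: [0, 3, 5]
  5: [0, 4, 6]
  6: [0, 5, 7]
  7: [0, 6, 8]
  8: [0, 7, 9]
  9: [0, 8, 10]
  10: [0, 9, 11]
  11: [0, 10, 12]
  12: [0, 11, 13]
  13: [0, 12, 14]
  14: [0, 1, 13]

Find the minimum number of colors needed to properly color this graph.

W_{14} = C_{14} plus a hub adjacent to every cycle vertex.
The outer cycle needs 2 colors (even cycle); the hub is adjacent to all of them so needs a fresh color.
Chromatic number = 2 + 1 = 3.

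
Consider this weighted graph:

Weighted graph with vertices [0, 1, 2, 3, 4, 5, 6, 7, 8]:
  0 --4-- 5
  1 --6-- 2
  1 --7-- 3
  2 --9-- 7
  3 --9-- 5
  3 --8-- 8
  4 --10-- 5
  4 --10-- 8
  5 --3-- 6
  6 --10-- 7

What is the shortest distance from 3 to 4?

Using Dijkstra's algorithm from vertex 3:
Shortest path: 3 -> 8 -> 4
Total weight: 8 + 10 = 18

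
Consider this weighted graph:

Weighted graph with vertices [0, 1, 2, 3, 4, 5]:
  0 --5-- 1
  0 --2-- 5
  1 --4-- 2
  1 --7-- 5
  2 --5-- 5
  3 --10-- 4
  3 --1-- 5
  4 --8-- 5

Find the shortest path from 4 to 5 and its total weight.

Using Dijkstra's algorithm from vertex 4:
Shortest path: 4 -> 5
Total weight: 8 = 8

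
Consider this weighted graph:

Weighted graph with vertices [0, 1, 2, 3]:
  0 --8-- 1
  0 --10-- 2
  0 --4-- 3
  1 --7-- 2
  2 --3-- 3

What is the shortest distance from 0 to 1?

Using Dijkstra's algorithm from vertex 0:
Shortest path: 0 -> 1
Total weight: 8 = 8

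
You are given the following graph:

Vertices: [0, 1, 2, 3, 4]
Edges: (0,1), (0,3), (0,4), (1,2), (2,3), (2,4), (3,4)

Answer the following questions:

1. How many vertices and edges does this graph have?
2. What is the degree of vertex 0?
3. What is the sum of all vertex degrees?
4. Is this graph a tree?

Count: 5 vertices, 7 edges.
Vertex 0 has neighbors [1, 3, 4], degree = 3.
Handshaking lemma: 2 * 7 = 14.
A tree on 5 vertices has 4 edges. This graph has 7 edges (3 extra). Not a tree.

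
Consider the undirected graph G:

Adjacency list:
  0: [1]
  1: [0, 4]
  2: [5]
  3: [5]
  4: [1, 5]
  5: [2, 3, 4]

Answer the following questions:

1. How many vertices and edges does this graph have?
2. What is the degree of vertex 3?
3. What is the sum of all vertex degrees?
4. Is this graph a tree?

Count: 6 vertices, 5 edges.
Vertex 3 has neighbors [5], degree = 1.
Handshaking lemma: 2 * 5 = 10.
A graph is a tree iff it is connected and has exactly n-1 edges. This graph is connected (all 6 vertices in one component) and has 6-1 = 5 edges. It is a tree.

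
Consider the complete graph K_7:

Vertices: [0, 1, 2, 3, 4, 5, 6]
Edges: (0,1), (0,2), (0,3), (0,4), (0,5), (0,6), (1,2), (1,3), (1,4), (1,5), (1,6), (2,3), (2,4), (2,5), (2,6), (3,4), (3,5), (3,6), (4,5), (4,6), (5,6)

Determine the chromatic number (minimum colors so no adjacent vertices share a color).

In K_7, every vertex is adjacent to every other vertex.
Each vertex needs a unique color.
Chromatic number = 7.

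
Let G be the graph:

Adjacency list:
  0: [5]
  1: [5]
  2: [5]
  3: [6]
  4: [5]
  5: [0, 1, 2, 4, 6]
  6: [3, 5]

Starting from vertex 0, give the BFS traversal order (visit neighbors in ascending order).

BFS from vertex 0 (neighbors processed in ascending order):
Visit order: 0, 5, 1, 2, 4, 6, 3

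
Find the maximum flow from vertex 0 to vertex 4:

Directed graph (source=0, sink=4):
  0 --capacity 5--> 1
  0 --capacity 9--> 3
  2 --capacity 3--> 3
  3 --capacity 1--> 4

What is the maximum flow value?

Computing max flow:
  Flow on (0->3): 1/9
  Flow on (3->4): 1/1
Maximum flow = 1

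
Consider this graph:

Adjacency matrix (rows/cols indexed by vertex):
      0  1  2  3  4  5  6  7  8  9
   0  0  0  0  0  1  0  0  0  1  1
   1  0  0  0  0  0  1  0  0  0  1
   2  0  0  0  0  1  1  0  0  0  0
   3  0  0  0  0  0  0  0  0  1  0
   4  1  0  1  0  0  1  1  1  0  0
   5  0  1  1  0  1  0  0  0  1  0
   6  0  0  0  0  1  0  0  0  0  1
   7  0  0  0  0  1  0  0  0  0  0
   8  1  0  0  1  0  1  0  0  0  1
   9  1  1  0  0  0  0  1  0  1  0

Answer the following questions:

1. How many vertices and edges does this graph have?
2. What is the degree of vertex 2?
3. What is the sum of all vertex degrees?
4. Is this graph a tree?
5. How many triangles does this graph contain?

Count: 10 vertices, 14 edges.
Vertex 2 has neighbors [4, 5], degree = 2.
Handshaking lemma: 2 * 14 = 28.
A tree on 10 vertices has 9 edges. This graph has 14 edges (5 extra). Not a tree.
Number of triangles = 2.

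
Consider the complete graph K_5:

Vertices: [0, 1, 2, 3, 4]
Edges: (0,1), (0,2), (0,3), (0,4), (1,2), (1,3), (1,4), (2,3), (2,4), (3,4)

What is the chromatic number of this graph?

In K_5, every vertex is adjacent to every other vertex.
Each vertex needs a unique color.
Chromatic number = 5.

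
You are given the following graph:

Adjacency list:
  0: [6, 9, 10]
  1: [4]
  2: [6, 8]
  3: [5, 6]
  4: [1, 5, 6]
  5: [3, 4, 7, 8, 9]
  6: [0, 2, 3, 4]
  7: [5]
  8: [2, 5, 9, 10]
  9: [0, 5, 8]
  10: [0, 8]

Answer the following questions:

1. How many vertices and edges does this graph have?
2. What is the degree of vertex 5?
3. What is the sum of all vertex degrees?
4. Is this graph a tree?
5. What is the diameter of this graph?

Count: 11 vertices, 15 edges.
Vertex 5 has neighbors [3, 4, 7, 8, 9], degree = 5.
Handshaking lemma: 2 * 15 = 30.
A tree on 11 vertices has 10 edges. This graph has 15 edges (5 extra). Not a tree.
Diameter (longest shortest path) = 4.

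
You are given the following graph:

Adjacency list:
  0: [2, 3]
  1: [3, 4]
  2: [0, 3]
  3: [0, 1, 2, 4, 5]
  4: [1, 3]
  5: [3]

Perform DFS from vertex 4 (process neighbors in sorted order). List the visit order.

DFS from vertex 4 (neighbors processed in ascending order):
Visit order: 4, 1, 3, 0, 2, 5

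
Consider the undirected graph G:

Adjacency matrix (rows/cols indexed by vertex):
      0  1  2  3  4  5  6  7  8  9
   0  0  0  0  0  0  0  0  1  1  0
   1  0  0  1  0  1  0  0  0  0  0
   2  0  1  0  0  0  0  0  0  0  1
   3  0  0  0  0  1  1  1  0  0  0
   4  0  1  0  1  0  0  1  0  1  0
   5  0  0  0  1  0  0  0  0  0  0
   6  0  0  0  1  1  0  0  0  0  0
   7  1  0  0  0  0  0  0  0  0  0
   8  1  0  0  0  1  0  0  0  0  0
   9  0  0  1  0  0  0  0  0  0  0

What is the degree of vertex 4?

Vertex 4 has neighbors [1, 3, 6, 8], so deg(4) = 4.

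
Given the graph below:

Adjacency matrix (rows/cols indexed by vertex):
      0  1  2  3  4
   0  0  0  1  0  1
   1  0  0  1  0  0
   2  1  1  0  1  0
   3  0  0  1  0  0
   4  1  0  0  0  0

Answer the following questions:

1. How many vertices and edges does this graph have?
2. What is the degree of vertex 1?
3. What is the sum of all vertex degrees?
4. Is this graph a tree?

Count: 5 vertices, 4 edges.
Vertex 1 has neighbors [2], degree = 1.
Handshaking lemma: 2 * 4 = 8.
A graph is a tree iff it is connected and has exactly n-1 edges. This graph is connected (all 5 vertices in one component) and has 5-1 = 4 edges. It is a tree.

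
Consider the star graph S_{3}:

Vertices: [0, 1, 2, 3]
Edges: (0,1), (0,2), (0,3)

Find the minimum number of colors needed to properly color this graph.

S_{3} has one hub adjacent to 3 leaves; leaves are pairwise non-adjacent.
Color the hub 0 and every leaf 1.
Chromatic number = 2.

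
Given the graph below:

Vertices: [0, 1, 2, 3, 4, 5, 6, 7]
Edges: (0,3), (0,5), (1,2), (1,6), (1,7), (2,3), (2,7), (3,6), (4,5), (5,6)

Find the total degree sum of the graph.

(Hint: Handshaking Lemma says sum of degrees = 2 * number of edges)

Count edges: 10 edges.
By Handshaking Lemma: sum of degrees = 2 * 10 = 20.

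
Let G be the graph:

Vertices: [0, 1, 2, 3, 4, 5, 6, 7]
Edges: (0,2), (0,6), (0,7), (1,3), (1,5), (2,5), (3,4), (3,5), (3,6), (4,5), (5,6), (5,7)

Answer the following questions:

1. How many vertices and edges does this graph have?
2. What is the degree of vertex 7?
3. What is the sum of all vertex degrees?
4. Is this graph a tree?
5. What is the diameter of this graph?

Count: 8 vertices, 12 edges.
Vertex 7 has neighbors [0, 5], degree = 2.
Handshaking lemma: 2 * 12 = 24.
A tree on 8 vertices has 7 edges. This graph has 12 edges (5 extra). Not a tree.
Diameter (longest shortest path) = 3.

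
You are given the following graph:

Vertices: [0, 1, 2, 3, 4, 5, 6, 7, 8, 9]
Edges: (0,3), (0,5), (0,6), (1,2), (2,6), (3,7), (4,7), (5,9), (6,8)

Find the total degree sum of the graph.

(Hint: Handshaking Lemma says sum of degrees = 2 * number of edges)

Count edges: 9 edges.
By Handshaking Lemma: sum of degrees = 2 * 9 = 18.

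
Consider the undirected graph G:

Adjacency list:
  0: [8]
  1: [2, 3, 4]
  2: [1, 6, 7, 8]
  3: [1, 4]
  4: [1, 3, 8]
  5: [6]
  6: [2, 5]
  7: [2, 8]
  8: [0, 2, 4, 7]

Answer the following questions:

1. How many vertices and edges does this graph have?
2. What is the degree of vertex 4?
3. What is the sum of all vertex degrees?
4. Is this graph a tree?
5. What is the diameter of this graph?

Count: 9 vertices, 11 edges.
Vertex 4 has neighbors [1, 3, 8], degree = 3.
Handshaking lemma: 2 * 11 = 22.
A tree on 9 vertices has 8 edges. This graph has 11 edges (3 extra). Not a tree.
Diameter (longest shortest path) = 4.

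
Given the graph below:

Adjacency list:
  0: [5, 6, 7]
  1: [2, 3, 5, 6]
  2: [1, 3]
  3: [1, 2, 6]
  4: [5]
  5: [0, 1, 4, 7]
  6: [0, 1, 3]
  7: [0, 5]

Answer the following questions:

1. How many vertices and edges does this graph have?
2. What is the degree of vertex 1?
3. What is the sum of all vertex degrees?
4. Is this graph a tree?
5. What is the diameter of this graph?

Count: 8 vertices, 11 edges.
Vertex 1 has neighbors [2, 3, 5, 6], degree = 4.
Handshaking lemma: 2 * 11 = 22.
A tree on 8 vertices has 7 edges. This graph has 11 edges (4 extra). Not a tree.
Diameter (longest shortest path) = 3.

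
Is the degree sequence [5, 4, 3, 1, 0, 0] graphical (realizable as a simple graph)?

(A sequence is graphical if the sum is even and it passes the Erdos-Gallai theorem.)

Sum of degrees = 13. Sum is odd, so the sequence is NOT graphical.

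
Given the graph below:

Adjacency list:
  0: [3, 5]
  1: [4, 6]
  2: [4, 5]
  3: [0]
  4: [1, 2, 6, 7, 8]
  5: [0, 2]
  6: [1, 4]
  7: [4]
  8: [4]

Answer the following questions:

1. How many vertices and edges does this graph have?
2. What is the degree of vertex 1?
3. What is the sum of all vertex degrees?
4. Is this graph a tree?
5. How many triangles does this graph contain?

Count: 9 vertices, 9 edges.
Vertex 1 has neighbors [4, 6], degree = 2.
Handshaking lemma: 2 * 9 = 18.
A tree on 9 vertices has 8 edges. This graph has 9 edges (1 extra). Not a tree.
Number of triangles = 1.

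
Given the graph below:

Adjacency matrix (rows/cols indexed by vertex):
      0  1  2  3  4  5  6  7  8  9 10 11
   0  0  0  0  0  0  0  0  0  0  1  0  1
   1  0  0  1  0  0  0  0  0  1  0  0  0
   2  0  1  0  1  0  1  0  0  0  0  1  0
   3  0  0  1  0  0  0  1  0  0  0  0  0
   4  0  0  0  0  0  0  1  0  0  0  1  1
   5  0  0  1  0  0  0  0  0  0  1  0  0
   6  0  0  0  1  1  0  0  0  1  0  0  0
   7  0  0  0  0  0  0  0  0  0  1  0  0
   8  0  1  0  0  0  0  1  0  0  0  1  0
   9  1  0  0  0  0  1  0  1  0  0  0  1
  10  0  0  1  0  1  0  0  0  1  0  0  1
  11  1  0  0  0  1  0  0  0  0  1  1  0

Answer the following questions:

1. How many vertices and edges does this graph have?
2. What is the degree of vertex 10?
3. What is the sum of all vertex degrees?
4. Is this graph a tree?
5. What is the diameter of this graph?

Count: 12 vertices, 17 edges.
Vertex 10 has neighbors [2, 4, 8, 11], degree = 4.
Handshaking lemma: 2 * 17 = 34.
A tree on 12 vertices has 11 edges. This graph has 17 edges (6 extra). Not a tree.
Diameter (longest shortest path) = 4.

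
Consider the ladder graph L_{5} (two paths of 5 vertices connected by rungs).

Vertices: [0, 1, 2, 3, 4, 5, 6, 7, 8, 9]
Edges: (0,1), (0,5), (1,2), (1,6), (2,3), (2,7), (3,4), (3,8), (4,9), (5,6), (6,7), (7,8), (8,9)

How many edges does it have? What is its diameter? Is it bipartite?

Ladder graph L_{5}: 5 rungs + 2 * (5-1) path edges = 5 + 8 = 13 edges.
Diameter = 5.
Ladder graphs are bipartite (alternating coloring along each path).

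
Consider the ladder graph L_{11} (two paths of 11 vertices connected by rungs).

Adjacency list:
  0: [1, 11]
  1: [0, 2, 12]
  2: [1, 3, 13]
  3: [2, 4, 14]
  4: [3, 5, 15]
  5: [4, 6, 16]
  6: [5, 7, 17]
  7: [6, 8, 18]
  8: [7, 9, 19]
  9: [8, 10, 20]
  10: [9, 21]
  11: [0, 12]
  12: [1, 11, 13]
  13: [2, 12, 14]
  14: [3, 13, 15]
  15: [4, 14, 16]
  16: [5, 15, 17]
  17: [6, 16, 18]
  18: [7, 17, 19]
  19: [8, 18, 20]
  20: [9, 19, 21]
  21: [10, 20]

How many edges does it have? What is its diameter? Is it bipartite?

Ladder graph L_{11}: 11 rungs + 2 * (11-1) path edges = 11 + 20 = 31 edges.
Diameter = 11.
Ladder graphs are bipartite (alternating coloring along each path).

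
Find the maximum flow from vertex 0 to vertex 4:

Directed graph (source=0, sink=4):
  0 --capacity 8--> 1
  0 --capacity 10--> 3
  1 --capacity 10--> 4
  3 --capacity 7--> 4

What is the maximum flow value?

Computing max flow:
  Flow on (0->1): 8/8
  Flow on (0->3): 7/10
  Flow on (1->4): 8/10
  Flow on (3->4): 7/7
Maximum flow = 15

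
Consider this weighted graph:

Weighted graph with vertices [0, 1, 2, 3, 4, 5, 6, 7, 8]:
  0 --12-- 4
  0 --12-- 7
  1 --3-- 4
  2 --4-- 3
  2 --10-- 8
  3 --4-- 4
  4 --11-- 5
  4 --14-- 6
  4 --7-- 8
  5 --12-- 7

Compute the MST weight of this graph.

Applying Kruskal's algorithm (sort edges by weight, add if no cycle):
  Add (1,4) w=3
  Add (2,3) w=4
  Add (3,4) w=4
  Add (4,8) w=7
  Skip (2,8) w=10 (creates cycle)
  Add (4,5) w=11
  Add (0,4) w=12
  Add (0,7) w=12
  Skip (5,7) w=12 (creates cycle)
  Add (4,6) w=14
MST weight = 67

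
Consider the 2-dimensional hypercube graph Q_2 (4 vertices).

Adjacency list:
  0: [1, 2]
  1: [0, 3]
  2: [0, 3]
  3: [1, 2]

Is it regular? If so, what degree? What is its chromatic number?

In Q_2, every vertex has exactly 2 neighbors (flip one of 2 bits), so it is 2-regular.
Q_2 is bipartite (partition by bit-parity), so chromatic number = 2.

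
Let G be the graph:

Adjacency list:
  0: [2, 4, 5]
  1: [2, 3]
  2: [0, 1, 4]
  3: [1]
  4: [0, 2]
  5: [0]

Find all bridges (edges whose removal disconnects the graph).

A bridge is an edge whose removal increases the number of connected components.
Bridges found: (0,5), (1,2), (1,3)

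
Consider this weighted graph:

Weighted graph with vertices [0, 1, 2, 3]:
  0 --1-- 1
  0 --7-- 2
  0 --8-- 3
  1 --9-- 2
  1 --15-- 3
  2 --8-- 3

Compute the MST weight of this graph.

Applying Kruskal's algorithm (sort edges by weight, add if no cycle):
  Add (0,1) w=1
  Add (0,2) w=7
  Add (0,3) w=8
  Skip (2,3) w=8 (creates cycle)
  Skip (1,2) w=9 (creates cycle)
  Skip (1,3) w=15 (creates cycle)
MST weight = 16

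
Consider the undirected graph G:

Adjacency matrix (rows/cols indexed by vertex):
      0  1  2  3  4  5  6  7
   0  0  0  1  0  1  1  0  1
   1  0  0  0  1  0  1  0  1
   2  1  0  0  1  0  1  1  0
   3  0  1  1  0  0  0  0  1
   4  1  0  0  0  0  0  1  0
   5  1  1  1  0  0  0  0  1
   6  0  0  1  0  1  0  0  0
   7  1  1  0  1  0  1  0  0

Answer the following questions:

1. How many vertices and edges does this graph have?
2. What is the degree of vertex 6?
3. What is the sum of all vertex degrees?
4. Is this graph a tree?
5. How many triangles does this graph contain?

Count: 8 vertices, 13 edges.
Vertex 6 has neighbors [2, 4], degree = 2.
Handshaking lemma: 2 * 13 = 26.
A tree on 8 vertices has 7 edges. This graph has 13 edges (6 extra). Not a tree.
Number of triangles = 4.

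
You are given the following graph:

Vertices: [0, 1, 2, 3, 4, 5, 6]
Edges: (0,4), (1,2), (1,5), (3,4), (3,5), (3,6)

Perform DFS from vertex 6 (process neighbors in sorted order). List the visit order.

DFS from vertex 6 (neighbors processed in ascending order):
Visit order: 6, 3, 4, 0, 5, 1, 2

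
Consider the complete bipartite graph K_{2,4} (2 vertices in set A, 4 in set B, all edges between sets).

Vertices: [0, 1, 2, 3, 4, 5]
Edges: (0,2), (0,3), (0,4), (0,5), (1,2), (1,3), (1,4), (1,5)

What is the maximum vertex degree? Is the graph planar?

Set-A vertices have degree 4; set-B vertices have degree 2. Maximum degree = max(2,4) = 4.
min(2,4) <= 2, so K_{2,4} avoids a K_{3,3} subdivision and is planar.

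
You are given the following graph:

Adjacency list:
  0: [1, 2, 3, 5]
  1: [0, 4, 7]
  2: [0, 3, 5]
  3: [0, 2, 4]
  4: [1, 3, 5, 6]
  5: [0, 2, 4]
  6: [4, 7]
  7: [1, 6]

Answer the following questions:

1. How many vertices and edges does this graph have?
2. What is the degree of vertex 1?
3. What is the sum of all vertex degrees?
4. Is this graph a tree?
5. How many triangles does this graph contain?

Count: 8 vertices, 12 edges.
Vertex 1 has neighbors [0, 4, 7], degree = 3.
Handshaking lemma: 2 * 12 = 24.
A tree on 8 vertices has 7 edges. This graph has 12 edges (5 extra). Not a tree.
Number of triangles = 2.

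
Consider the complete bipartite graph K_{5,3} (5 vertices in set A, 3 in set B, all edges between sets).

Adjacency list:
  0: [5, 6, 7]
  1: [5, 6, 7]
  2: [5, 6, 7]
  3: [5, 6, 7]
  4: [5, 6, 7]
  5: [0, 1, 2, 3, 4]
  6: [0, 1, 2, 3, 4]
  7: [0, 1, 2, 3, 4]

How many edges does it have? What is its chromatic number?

K_{5,3} has 5 * 3 = 15 edges.
Bipartite graphs have chromatic number 2 (color each partition differently).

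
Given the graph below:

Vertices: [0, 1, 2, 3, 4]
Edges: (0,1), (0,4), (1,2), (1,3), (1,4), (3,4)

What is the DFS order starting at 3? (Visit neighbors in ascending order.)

DFS from vertex 3 (neighbors processed in ascending order):
Visit order: 3, 1, 0, 4, 2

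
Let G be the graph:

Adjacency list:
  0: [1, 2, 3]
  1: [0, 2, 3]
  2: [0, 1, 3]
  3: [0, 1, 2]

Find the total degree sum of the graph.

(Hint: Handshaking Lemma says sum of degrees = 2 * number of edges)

Count edges: 6 edges.
By Handshaking Lemma: sum of degrees = 2 * 6 = 12.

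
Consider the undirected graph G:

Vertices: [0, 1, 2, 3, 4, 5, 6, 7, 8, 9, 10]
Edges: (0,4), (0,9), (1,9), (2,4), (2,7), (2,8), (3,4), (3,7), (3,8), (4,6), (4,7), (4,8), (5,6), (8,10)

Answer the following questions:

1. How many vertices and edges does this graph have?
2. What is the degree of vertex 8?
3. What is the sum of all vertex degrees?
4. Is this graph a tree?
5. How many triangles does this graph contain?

Count: 11 vertices, 14 edges.
Vertex 8 has neighbors [2, 3, 4, 10], degree = 4.
Handshaking lemma: 2 * 14 = 28.
A tree on 11 vertices has 10 edges. This graph has 14 edges (4 extra). Not a tree.
Number of triangles = 4.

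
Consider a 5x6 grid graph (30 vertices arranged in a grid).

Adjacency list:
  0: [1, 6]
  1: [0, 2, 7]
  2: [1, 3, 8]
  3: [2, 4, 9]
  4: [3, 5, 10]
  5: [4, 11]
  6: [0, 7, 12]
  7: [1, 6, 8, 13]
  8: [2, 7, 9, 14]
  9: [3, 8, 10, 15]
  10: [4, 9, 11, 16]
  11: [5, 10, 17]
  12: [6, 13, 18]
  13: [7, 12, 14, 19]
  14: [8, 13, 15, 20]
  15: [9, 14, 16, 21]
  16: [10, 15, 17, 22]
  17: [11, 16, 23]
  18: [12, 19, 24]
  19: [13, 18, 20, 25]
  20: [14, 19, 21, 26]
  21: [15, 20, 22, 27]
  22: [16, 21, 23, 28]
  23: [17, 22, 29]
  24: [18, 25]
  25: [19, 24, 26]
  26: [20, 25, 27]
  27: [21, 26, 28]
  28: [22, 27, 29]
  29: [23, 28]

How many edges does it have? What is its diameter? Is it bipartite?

A 5x6 grid has 24 vertical edges and 25 horizontal edges.
Total edges = 24 + 25 = 49.
Diameter = (5-1) + (6-1) = 9 (corner to opposite corner).
Grid graphs are bipartite (checkerboard coloring).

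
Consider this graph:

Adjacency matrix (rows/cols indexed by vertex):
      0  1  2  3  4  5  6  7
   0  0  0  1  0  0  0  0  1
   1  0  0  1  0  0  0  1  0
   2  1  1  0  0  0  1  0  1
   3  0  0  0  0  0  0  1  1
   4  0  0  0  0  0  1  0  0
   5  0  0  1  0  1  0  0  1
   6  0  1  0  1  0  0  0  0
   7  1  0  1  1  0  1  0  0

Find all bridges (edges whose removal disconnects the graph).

A bridge is an edge whose removal increases the number of connected components.
Bridges found: (4,5)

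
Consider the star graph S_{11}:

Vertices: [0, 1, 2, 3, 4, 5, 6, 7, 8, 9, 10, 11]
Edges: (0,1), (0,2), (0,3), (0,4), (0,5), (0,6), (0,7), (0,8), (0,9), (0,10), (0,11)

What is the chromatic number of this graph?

S_{11} has one hub adjacent to 11 leaves; leaves are pairwise non-adjacent.
Color the hub 0 and every leaf 1.
Chromatic number = 2.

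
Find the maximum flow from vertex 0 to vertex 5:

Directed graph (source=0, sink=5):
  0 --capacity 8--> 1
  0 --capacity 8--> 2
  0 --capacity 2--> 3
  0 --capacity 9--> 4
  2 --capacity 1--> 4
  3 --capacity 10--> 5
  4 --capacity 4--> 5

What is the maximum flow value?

Computing max flow:
  Flow on (0->2): 1/8
  Flow on (0->3): 2/2
  Flow on (0->4): 3/9
  Flow on (2->4): 1/1
  Flow on (3->5): 2/10
  Flow on (4->5): 4/4
Maximum flow = 6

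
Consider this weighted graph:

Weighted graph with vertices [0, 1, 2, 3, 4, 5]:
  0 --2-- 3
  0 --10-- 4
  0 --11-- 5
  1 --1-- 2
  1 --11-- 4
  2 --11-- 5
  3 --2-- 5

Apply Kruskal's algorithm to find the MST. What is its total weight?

Applying Kruskal's algorithm (sort edges by weight, add if no cycle):
  Add (1,2) w=1
  Add (0,3) w=2
  Add (3,5) w=2
  Add (0,4) w=10
  Skip (0,5) w=11 (creates cycle)
  Add (1,4) w=11
  Skip (2,5) w=11 (creates cycle)
MST weight = 26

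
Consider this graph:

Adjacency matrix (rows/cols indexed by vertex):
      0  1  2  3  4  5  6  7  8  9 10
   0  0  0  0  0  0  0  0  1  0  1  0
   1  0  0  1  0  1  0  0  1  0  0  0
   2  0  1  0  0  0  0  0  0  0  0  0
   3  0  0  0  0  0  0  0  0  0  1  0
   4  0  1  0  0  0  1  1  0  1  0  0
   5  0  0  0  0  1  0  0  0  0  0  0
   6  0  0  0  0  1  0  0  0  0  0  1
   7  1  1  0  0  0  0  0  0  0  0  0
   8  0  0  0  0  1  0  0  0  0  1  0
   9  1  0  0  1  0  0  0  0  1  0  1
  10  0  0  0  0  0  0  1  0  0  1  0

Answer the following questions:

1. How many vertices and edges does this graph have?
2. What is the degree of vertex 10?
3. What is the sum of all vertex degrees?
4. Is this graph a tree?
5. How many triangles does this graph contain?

Count: 11 vertices, 12 edges.
Vertex 10 has neighbors [6, 9], degree = 2.
Handshaking lemma: 2 * 12 = 24.
A tree on 11 vertices has 10 edges. This graph has 12 edges (2 extra). Not a tree.
Number of triangles = 0.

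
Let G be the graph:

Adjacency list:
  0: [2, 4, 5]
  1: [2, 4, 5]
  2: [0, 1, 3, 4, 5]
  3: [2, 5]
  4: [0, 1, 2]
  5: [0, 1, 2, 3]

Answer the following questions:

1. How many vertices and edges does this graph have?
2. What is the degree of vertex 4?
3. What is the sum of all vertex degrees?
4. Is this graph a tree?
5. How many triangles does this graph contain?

Count: 6 vertices, 10 edges.
Vertex 4 has neighbors [0, 1, 2], degree = 3.
Handshaking lemma: 2 * 10 = 20.
A tree on 6 vertices has 5 edges. This graph has 10 edges (5 extra). Not a tree.
Number of triangles = 5.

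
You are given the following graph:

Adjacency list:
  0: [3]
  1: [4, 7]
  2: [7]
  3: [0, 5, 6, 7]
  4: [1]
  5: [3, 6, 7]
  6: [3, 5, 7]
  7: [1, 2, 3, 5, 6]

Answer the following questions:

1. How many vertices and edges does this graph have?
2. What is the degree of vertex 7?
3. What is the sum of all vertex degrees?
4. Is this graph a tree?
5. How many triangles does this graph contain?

Count: 8 vertices, 10 edges.
Vertex 7 has neighbors [1, 2, 3, 5, 6], degree = 5.
Handshaking lemma: 2 * 10 = 20.
A tree on 8 vertices has 7 edges. This graph has 10 edges (3 extra). Not a tree.
Number of triangles = 4.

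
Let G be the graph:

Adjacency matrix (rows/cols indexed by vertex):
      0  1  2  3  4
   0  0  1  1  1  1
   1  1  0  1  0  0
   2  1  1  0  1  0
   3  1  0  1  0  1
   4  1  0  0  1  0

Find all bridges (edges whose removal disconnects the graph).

No bridges found. The graph is 2-edge-connected (no single edge removal disconnects it).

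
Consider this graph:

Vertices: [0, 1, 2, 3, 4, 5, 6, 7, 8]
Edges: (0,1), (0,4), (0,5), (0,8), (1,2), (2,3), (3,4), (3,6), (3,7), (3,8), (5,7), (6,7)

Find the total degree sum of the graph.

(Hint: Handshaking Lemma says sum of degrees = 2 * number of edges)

Count edges: 12 edges.
By Handshaking Lemma: sum of degrees = 2 * 12 = 24.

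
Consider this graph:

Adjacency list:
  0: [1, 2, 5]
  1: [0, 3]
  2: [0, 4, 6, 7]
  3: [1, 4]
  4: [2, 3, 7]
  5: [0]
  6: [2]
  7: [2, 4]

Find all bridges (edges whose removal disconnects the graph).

A bridge is an edge whose removal increases the number of connected components.
Bridges found: (0,5), (2,6)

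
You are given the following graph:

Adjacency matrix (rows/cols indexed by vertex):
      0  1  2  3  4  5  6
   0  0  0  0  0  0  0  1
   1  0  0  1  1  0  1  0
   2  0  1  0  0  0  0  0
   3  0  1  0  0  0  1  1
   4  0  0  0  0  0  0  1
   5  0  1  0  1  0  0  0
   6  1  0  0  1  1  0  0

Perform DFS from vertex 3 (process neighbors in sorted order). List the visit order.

DFS from vertex 3 (neighbors processed in ascending order):
Visit order: 3, 1, 2, 5, 6, 0, 4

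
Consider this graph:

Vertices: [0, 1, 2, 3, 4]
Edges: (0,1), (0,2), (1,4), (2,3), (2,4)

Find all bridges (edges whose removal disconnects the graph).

A bridge is an edge whose removal increases the number of connected components.
Bridges found: (2,3)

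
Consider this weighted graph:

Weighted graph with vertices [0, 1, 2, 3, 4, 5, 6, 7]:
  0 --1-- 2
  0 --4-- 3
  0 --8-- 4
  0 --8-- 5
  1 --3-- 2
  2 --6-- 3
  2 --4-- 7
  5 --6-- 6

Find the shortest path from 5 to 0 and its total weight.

Using Dijkstra's algorithm from vertex 5:
Shortest path: 5 -> 0
Total weight: 8 = 8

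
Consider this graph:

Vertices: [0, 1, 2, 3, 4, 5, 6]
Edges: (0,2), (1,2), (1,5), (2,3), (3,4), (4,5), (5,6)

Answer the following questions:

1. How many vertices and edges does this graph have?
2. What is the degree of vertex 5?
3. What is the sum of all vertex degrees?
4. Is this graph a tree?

Count: 7 vertices, 7 edges.
Vertex 5 has neighbors [1, 4, 6], degree = 3.
Handshaking lemma: 2 * 7 = 14.
A tree on 7 vertices has 6 edges. This graph has 7 edges (1 extra). Not a tree.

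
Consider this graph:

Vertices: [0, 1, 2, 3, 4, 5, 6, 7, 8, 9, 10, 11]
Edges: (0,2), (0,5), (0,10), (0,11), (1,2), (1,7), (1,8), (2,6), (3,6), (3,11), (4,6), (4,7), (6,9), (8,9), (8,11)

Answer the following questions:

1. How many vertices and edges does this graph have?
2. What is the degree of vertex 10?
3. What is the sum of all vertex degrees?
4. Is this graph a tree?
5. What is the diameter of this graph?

Count: 12 vertices, 15 edges.
Vertex 10 has neighbors [0], degree = 1.
Handshaking lemma: 2 * 15 = 30.
A tree on 12 vertices has 11 edges. This graph has 15 edges (4 extra). Not a tree.
Diameter (longest shortest path) = 4.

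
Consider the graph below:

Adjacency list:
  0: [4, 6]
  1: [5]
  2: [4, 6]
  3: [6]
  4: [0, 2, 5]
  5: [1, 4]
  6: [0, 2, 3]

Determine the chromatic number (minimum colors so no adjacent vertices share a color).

The graph has a maximum clique of size 2 (lower bound on chromatic number).
A valid 2-coloring: {0: 1, 1: 0, 2: 1, 3: 1, 4: 0, 5: 1, 6: 0}.
Chromatic number = 2.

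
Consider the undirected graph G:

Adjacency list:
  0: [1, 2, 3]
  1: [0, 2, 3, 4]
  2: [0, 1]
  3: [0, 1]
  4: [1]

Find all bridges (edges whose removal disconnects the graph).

A bridge is an edge whose removal increases the number of connected components.
Bridges found: (1,4)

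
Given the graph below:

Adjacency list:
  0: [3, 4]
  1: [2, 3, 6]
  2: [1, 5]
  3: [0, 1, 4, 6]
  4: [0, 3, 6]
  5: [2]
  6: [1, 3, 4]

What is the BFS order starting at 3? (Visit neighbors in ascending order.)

BFS from vertex 3 (neighbors processed in ascending order):
Visit order: 3, 0, 1, 4, 6, 2, 5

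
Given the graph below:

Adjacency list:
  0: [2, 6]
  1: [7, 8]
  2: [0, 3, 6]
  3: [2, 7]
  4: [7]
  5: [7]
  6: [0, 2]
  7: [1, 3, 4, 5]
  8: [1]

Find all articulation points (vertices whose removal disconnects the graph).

An articulation point is a vertex whose removal disconnects the graph.
Articulation points: [1, 2, 3, 7]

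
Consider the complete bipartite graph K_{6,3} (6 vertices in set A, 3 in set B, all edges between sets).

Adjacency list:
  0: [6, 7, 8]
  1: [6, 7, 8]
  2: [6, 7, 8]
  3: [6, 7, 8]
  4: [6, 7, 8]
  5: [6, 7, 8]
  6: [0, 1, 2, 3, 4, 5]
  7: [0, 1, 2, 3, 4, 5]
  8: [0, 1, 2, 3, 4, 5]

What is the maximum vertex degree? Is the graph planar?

Set-A vertices have degree 3; set-B vertices have degree 6. Maximum degree = max(6,3) = 6.
K_{6,3} contains K_{3,3} as a subgraph (since both sides have >= 3 vertices); by Kuratowski's theorem it is not planar.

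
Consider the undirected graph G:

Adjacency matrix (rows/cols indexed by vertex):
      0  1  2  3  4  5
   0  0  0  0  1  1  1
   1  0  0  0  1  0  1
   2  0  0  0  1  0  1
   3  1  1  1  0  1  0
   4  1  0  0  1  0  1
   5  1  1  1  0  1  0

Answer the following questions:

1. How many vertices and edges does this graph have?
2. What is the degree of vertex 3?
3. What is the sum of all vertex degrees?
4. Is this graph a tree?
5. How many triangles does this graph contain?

Count: 6 vertices, 9 edges.
Vertex 3 has neighbors [0, 1, 2, 4], degree = 4.
Handshaking lemma: 2 * 9 = 18.
A tree on 6 vertices has 5 edges. This graph has 9 edges (4 extra). Not a tree.
Number of triangles = 2.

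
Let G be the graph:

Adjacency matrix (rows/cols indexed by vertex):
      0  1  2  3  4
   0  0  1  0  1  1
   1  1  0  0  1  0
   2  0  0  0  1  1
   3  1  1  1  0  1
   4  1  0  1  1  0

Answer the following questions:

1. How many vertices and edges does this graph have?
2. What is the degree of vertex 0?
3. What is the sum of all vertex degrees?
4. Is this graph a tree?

Count: 5 vertices, 7 edges.
Vertex 0 has neighbors [1, 3, 4], degree = 3.
Handshaking lemma: 2 * 7 = 14.
A tree on 5 vertices has 4 edges. This graph has 7 edges (3 extra). Not a tree.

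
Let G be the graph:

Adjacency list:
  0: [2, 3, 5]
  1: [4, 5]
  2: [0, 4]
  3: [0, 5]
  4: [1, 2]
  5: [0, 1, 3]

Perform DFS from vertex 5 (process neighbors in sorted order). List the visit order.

DFS from vertex 5 (neighbors processed in ascending order):
Visit order: 5, 0, 2, 4, 1, 3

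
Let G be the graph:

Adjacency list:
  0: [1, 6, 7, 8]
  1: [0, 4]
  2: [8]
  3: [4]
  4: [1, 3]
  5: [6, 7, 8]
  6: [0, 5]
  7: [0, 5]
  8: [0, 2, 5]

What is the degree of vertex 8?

Vertex 8 has neighbors [0, 2, 5], so deg(8) = 3.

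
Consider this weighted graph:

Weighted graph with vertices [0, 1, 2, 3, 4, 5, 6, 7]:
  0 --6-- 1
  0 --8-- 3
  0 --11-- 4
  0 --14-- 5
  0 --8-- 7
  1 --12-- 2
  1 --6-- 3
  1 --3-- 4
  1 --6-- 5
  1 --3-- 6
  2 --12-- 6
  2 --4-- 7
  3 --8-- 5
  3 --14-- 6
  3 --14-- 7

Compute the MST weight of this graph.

Applying Kruskal's algorithm (sort edges by weight, add if no cycle):
  Add (1,6) w=3
  Add (1,4) w=3
  Add (2,7) w=4
  Add (0,1) w=6
  Add (1,5) w=6
  Add (1,3) w=6
  Skip (0,3) w=8 (creates cycle)
  Add (0,7) w=8
  Skip (3,5) w=8 (creates cycle)
  Skip (0,4) w=11 (creates cycle)
  Skip (1,2) w=12 (creates cycle)
  Skip (2,6) w=12 (creates cycle)
  Skip (0,5) w=14 (creates cycle)
  Skip (3,6) w=14 (creates cycle)
  Skip (3,7) w=14 (creates cycle)
MST weight = 36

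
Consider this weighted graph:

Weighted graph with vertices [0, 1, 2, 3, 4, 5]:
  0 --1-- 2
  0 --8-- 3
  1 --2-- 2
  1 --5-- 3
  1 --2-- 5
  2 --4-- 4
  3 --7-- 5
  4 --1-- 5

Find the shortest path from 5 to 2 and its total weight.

Using Dijkstra's algorithm from vertex 5:
Shortest path: 5 -> 1 -> 2
Total weight: 2 + 2 = 4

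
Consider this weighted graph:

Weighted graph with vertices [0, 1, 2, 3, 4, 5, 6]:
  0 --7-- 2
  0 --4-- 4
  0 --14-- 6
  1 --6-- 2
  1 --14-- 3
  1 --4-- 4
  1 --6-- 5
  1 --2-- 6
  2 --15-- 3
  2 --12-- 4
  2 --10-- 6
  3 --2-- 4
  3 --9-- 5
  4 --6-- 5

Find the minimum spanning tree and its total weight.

Applying Kruskal's algorithm (sort edges by weight, add if no cycle):
  Add (1,6) w=2
  Add (3,4) w=2
  Add (0,4) w=4
  Add (1,4) w=4
  Add (1,5) w=6
  Add (1,2) w=6
  Skip (4,5) w=6 (creates cycle)
  Skip (0,2) w=7 (creates cycle)
  Skip (3,5) w=9 (creates cycle)
  Skip (2,6) w=10 (creates cycle)
  Skip (2,4) w=12 (creates cycle)
  Skip (0,6) w=14 (creates cycle)
  Skip (1,3) w=14 (creates cycle)
  Skip (2,3) w=15 (creates cycle)
MST weight = 24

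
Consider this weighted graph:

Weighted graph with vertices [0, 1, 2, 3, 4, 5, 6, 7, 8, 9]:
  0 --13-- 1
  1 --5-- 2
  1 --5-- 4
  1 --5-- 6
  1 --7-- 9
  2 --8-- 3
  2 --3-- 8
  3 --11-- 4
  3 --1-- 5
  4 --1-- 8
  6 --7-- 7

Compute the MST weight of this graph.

Applying Kruskal's algorithm (sort edges by weight, add if no cycle):
  Add (3,5) w=1
  Add (4,8) w=1
  Add (2,8) w=3
  Add (1,4) w=5
  Add (1,6) w=5
  Skip (1,2) w=5 (creates cycle)
  Add (1,9) w=7
  Add (6,7) w=7
  Add (2,3) w=8
  Skip (3,4) w=11 (creates cycle)
  Add (0,1) w=13
MST weight = 50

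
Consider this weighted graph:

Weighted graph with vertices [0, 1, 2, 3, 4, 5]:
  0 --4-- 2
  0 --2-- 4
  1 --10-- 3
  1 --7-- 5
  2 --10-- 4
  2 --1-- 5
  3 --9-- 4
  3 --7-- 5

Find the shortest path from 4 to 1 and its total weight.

Using Dijkstra's algorithm from vertex 4:
Shortest path: 4 -> 0 -> 2 -> 5 -> 1
Total weight: 2 + 4 + 1 + 7 = 14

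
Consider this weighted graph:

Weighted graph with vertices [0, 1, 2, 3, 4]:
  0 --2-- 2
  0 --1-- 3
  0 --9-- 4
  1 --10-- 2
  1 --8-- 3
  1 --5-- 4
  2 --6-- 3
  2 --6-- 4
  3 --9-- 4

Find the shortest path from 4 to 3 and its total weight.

Using Dijkstra's algorithm from vertex 4:
Shortest path: 4 -> 3
Total weight: 9 = 9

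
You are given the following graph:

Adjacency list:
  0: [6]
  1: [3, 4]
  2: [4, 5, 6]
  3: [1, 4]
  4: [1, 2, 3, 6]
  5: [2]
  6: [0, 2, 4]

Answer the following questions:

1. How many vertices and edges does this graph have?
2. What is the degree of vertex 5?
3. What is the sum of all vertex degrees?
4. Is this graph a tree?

Count: 7 vertices, 8 edges.
Vertex 5 has neighbors [2], degree = 1.
Handshaking lemma: 2 * 8 = 16.
A tree on 7 vertices has 6 edges. This graph has 8 edges (2 extra). Not a tree.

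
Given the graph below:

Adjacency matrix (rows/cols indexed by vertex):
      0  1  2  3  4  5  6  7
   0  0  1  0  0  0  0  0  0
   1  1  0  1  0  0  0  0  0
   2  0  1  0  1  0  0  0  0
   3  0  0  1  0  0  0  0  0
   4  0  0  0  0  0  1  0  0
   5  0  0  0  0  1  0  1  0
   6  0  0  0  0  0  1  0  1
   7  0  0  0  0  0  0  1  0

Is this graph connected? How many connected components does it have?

Checking connectivity: the graph has 2 connected component(s).
Components: [[0, 1, 2, 3], [4, 5, 6, 7]]. The graph is NOT connected.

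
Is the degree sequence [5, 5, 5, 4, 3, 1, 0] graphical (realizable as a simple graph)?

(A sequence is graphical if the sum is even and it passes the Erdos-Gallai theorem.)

Sum of degrees = 23. Sum is odd, so the sequence is NOT graphical.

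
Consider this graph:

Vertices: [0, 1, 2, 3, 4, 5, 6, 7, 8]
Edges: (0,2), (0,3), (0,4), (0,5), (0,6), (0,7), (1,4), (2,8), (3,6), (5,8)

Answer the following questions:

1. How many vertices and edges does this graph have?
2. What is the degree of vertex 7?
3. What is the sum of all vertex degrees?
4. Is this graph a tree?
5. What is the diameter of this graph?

Count: 9 vertices, 10 edges.
Vertex 7 has neighbors [0], degree = 1.
Handshaking lemma: 2 * 10 = 20.
A tree on 9 vertices has 8 edges. This graph has 10 edges (2 extra). Not a tree.
Diameter (longest shortest path) = 4.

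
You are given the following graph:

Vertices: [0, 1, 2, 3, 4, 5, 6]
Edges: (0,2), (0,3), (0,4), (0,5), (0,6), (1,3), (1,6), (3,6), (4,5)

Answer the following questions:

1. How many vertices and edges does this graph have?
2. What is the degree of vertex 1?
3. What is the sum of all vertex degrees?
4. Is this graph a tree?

Count: 7 vertices, 9 edges.
Vertex 1 has neighbors [3, 6], degree = 2.
Handshaking lemma: 2 * 9 = 18.
A tree on 7 vertices has 6 edges. This graph has 9 edges (3 extra). Not a tree.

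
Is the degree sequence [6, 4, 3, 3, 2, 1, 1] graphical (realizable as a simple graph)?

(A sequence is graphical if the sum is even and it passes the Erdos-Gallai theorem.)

Sum of degrees = 20. Sum is even and passes Erdos-Gallai. The sequence IS graphical.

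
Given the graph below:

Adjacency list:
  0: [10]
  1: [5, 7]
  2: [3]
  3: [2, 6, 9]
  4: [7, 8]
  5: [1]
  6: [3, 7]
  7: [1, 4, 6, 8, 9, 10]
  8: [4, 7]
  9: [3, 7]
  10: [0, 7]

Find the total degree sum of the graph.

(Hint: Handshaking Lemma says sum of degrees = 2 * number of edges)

Count edges: 12 edges.
By Handshaking Lemma: sum of degrees = 2 * 12 = 24.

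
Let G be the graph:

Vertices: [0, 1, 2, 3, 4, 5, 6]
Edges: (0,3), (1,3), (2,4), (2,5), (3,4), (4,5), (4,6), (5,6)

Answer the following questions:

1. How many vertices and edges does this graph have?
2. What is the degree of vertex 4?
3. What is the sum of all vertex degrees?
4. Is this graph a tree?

Count: 7 vertices, 8 edges.
Vertex 4 has neighbors [2, 3, 5, 6], degree = 4.
Handshaking lemma: 2 * 8 = 16.
A tree on 7 vertices has 6 edges. This graph has 8 edges (2 extra). Not a tree.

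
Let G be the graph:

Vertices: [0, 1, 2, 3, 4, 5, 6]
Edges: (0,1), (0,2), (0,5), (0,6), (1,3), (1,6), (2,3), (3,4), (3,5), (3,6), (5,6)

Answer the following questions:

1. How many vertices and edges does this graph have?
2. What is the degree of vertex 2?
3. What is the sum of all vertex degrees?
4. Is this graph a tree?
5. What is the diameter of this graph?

Count: 7 vertices, 11 edges.
Vertex 2 has neighbors [0, 3], degree = 2.
Handshaking lemma: 2 * 11 = 22.
A tree on 7 vertices has 6 edges. This graph has 11 edges (5 extra). Not a tree.
Diameter (longest shortest path) = 3.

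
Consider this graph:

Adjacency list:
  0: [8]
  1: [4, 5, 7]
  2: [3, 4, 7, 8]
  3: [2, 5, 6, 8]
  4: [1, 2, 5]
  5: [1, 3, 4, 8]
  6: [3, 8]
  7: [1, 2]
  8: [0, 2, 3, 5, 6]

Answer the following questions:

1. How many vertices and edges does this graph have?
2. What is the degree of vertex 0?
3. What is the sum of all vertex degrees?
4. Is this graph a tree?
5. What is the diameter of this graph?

Count: 9 vertices, 14 edges.
Vertex 0 has neighbors [8], degree = 1.
Handshaking lemma: 2 * 14 = 28.
A tree on 9 vertices has 8 edges. This graph has 14 edges (6 extra). Not a tree.
Diameter (longest shortest path) = 3.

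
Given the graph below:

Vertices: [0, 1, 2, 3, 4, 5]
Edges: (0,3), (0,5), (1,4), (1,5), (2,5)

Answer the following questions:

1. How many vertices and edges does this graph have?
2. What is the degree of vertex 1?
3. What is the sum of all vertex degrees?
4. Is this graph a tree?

Count: 6 vertices, 5 edges.
Vertex 1 has neighbors [4, 5], degree = 2.
Handshaking lemma: 2 * 5 = 10.
A graph is a tree iff it is connected and has exactly n-1 edges. This graph is connected (all 6 vertices in one component) and has 6-1 = 5 edges. It is a tree.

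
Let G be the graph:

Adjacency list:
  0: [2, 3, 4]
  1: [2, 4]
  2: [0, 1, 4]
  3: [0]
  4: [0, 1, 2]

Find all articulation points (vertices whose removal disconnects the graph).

An articulation point is a vertex whose removal disconnects the graph.
Articulation points: [0]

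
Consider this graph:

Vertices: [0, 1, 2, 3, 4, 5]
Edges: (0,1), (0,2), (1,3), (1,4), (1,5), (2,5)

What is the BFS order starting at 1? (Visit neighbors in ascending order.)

BFS from vertex 1 (neighbors processed in ascending order):
Visit order: 1, 0, 3, 4, 5, 2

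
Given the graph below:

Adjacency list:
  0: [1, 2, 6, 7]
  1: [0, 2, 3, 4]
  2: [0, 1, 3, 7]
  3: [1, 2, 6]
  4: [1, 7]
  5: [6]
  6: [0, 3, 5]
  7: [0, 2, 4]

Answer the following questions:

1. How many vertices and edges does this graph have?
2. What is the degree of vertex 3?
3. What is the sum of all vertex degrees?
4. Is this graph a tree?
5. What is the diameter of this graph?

Count: 8 vertices, 12 edges.
Vertex 3 has neighbors [1, 2, 6], degree = 3.
Handshaking lemma: 2 * 12 = 24.
A tree on 8 vertices has 7 edges. This graph has 12 edges (5 extra). Not a tree.
Diameter (longest shortest path) = 4.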